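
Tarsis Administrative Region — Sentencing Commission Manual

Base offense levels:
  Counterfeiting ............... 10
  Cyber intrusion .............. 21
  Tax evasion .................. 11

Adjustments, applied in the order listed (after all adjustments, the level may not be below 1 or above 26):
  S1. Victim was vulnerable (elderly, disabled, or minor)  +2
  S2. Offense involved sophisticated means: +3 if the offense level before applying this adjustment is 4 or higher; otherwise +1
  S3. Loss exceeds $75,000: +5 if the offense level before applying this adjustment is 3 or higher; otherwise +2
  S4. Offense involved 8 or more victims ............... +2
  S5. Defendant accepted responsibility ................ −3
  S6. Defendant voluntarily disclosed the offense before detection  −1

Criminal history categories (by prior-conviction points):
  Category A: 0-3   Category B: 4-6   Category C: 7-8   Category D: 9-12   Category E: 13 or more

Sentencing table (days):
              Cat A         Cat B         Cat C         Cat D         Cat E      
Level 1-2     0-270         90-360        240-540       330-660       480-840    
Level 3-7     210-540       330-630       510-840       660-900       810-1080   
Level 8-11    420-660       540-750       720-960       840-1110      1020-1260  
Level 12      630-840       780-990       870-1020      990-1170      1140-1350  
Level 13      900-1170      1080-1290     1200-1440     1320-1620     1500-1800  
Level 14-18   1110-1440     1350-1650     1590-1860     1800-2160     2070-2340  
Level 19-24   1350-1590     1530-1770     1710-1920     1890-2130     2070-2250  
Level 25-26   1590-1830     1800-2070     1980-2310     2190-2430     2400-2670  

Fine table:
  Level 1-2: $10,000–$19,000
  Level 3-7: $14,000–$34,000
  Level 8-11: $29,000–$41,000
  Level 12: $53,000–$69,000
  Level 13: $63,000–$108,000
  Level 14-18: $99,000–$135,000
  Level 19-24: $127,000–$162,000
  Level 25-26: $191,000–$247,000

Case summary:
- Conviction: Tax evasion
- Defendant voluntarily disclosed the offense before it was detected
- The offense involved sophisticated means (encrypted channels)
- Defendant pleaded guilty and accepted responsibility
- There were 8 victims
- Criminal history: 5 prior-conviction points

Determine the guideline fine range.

$53,000–$69,000

Base offense level for tax evasion: 11.
S1 does not apply.
S2 applies (level before this adjustment is 11 ≥ 4, so +3): 11 + 3 = 14.
S4 applies: 14 + 2 = 16.
S5 applies: 16 − 3 = 13.
S6 applies: 13 − 1 = 12.
Final offense level: 12.
Level 12 falls in the 12 band.
Fine table: Level 12 → $53,000–$69,000.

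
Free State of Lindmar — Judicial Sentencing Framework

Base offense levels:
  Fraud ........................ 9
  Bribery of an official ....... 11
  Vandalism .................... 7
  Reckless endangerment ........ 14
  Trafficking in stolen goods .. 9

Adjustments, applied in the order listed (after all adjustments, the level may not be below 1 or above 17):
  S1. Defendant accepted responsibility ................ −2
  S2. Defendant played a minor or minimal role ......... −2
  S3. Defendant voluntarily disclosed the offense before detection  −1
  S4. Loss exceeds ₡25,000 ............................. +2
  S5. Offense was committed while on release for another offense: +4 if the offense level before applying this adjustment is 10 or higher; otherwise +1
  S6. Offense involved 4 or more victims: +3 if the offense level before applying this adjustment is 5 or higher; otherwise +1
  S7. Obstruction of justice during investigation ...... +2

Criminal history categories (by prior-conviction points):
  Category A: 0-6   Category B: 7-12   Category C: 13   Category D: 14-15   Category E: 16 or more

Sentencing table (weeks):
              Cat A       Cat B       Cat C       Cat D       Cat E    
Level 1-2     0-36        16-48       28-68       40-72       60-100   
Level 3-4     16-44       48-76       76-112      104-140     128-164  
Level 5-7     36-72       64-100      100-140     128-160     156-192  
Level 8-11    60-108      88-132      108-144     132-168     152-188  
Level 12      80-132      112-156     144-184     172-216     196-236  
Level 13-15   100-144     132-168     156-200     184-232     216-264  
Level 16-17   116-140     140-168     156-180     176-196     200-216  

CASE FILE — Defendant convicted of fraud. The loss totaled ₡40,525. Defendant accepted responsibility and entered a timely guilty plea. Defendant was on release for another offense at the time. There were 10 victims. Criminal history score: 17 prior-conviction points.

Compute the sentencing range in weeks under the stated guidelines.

216-264 weeks

Base offense level for fraud: 9.
S1 applies: 9 − 2 = 7.
S4 applies: 7 + 2 = 9.
S5 applies (level before this adjustment is 9 < 10, so +1): 9 + 1 = 10.
S6 applies (level before this adjustment is 10 ≥ 5, so +3): 10 + 3 = 13.
S7 does not apply.
Final offense level: 13.
Criminal history: 17 prior points → Category E (16+).
Level 13 falls in the 13-15 band.
Grid: Level 13-15 × Category E = 216-264 weeks.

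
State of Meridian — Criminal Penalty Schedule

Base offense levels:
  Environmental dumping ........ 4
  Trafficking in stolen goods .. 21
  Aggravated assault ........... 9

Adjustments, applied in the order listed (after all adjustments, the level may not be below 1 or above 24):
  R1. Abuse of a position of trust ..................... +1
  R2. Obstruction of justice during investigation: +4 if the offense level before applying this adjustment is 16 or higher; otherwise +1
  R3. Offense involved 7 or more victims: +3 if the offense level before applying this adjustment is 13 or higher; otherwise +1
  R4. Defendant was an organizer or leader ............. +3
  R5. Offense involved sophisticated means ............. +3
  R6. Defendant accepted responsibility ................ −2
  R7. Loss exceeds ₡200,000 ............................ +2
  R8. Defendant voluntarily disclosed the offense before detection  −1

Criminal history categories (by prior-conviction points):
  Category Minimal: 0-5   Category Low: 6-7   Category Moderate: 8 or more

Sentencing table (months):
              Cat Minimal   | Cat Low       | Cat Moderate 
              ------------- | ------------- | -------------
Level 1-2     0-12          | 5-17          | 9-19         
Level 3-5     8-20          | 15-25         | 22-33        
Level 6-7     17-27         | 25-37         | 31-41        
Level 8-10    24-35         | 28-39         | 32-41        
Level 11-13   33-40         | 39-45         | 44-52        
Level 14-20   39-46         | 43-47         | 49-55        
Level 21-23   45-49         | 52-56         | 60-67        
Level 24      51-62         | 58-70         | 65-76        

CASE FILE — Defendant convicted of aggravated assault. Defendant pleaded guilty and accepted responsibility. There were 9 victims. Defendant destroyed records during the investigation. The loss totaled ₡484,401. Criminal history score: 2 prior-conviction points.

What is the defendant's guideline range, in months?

Base offense level for aggravated assault: 9.
R1 does not apply.
R2 applies (level before this adjustment is 9 < 16, so +1): 9 + 1 = 10.
R3 applies (level before this adjustment is 10 < 13, so +1): 10 + 1 = 11.
R6 applies: 11 − 2 = 9.
R7 applies: 9 + 2 = 11.
R8 does not apply.
Final offense level: 11.
Criminal history: 2 prior points → Category Minimal (0-5).
Level 11 falls in the 11-13 band.
Grid: Level 11-13 × Category Minimal = 33-40 months.

33-40 months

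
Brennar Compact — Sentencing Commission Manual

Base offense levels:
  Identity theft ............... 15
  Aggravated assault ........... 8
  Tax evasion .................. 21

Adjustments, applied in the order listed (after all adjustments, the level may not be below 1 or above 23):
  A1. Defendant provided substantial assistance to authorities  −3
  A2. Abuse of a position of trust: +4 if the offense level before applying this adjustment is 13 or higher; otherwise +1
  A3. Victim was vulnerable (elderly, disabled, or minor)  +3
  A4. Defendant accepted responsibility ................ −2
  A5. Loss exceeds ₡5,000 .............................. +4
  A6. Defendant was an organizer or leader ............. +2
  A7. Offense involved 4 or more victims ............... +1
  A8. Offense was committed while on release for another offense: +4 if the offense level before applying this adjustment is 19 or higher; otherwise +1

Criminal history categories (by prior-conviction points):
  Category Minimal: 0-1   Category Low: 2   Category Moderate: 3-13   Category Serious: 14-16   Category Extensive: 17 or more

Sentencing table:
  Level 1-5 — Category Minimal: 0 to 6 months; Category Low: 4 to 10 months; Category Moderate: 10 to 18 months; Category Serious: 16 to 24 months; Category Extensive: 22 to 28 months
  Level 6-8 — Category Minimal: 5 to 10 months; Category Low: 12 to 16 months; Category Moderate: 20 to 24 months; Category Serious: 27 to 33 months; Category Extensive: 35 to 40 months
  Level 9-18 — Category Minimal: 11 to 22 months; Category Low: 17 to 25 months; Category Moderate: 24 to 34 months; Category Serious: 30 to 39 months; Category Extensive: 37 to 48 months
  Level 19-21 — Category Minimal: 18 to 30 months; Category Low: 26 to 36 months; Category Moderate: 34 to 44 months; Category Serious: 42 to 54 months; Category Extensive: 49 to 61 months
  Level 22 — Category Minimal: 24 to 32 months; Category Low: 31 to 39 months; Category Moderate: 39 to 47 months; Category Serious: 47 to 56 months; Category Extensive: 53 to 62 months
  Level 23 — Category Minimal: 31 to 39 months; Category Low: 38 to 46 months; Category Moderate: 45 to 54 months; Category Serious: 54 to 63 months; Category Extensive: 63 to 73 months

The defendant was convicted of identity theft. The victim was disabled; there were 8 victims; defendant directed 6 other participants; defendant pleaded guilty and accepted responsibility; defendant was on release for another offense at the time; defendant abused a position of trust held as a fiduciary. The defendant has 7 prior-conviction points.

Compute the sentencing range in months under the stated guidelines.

Base offense level for identity theft: 15.
A2 applies (level before this adjustment is 15 ≥ 13, so +4): 15 + 4 = 19.
A3 applies: 19 + 3 = 22.
A4 applies: 22 − 2 = 20.
A6 applies: 20 + 2 = 22.
A7 applies: 22 + 1 = 23.
A8 applies (level before this adjustment is 23 ≥ 19, so +4): 23 + 4 = 27.
Level 27 exceeds the maximum of 23; capped at 23.
Final offense level: 23.
Criminal history: 7 prior points → Category Moderate (3-13).
Level 23 falls in the 23 band.
Grid: Level 23 × Category Moderate = 45-54 months.

45-54 months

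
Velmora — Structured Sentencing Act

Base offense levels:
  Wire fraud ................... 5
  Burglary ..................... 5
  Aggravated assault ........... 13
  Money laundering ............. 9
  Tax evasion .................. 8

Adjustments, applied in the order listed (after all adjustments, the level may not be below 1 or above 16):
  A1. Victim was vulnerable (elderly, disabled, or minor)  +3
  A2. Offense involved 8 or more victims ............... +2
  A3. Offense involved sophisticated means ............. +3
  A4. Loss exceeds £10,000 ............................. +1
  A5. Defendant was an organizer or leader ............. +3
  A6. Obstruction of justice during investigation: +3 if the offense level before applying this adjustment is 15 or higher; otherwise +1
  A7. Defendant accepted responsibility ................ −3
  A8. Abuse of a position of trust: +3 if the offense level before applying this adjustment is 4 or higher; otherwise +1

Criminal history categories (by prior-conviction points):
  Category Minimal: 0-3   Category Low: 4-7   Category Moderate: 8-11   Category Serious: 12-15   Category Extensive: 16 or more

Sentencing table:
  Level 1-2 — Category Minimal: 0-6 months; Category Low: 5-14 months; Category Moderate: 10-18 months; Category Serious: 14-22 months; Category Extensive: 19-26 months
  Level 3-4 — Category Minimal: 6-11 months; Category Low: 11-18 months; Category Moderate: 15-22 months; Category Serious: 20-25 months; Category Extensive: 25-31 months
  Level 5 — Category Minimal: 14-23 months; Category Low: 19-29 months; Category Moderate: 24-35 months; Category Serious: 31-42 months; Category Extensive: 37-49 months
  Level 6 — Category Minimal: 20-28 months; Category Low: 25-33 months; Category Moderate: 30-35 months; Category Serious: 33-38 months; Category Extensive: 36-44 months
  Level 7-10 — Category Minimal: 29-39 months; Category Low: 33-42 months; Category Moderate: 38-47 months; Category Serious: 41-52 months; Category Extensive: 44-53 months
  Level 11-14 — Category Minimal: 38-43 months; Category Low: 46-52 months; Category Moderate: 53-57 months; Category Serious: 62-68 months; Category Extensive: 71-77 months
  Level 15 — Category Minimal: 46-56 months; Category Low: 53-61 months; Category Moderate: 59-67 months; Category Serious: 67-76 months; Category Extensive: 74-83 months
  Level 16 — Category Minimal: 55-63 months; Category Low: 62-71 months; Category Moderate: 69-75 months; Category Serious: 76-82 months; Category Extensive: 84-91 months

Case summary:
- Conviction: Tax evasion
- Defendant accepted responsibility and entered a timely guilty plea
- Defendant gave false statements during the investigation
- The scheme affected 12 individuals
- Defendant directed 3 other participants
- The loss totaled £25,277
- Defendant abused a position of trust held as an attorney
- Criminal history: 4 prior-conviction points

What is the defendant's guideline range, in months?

Base offense level for tax evasion: 8.
A1 does not apply.
A2 applies: 8 + 2 = 10.
A3 does not apply.
A4 applies: 10 + 1 = 11.
A5 applies: 11 + 3 = 14.
A6 applies (level before this adjustment is 14 < 15, so +1): 14 + 1 = 15.
A7 applies: 15 − 3 = 12.
A8 applies (level before this adjustment is 12 ≥ 4, so +3): 12 + 3 = 15.
Final offense level: 15.
Criminal history: 4 prior points → Category Low (4-7).
Level 15 falls in the 15 band.
Grid: Level 15 × Category Low = 53-61 months.

53-61 months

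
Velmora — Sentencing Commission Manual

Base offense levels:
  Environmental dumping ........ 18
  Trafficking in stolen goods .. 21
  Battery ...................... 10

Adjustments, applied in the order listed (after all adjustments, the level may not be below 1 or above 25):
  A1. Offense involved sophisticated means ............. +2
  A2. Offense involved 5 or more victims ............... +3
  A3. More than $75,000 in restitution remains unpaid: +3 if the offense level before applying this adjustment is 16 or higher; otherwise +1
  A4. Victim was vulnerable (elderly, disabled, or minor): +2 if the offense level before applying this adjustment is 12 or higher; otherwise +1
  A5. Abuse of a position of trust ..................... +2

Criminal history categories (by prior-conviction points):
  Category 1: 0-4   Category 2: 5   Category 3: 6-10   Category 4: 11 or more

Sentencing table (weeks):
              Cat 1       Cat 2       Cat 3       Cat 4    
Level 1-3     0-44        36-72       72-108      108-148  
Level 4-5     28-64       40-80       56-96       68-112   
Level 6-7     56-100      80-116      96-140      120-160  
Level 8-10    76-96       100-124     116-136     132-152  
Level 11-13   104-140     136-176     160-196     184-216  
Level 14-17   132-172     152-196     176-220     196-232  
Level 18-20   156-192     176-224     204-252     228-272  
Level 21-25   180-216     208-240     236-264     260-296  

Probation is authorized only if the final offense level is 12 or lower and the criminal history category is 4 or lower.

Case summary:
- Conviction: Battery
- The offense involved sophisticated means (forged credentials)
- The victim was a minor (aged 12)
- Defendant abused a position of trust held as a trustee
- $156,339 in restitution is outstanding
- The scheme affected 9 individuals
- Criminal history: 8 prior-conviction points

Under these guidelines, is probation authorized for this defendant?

Base offense level for battery: 10.
A1 applies: 10 + 2 = 12.
A2 applies: 12 + 3 = 15.
A3 applies (level before this adjustment is 15 < 16, so +1): 15 + 1 = 16.
A4 applies (level before this adjustment is 16 ≥ 12, so +2): 16 + 2 = 18.
A5 applies: 18 + 2 = 20.
Final offense level: 20.
Criminal history: 8 prior points → Category 3 (6-10).
Level 20 falls in the 18-20 band.
Grid: Level 18-20 × Category 3 = 204-252 weeks.
Probation check: level 20 > 12 and category 3 ≤ 4 → not eligible.

No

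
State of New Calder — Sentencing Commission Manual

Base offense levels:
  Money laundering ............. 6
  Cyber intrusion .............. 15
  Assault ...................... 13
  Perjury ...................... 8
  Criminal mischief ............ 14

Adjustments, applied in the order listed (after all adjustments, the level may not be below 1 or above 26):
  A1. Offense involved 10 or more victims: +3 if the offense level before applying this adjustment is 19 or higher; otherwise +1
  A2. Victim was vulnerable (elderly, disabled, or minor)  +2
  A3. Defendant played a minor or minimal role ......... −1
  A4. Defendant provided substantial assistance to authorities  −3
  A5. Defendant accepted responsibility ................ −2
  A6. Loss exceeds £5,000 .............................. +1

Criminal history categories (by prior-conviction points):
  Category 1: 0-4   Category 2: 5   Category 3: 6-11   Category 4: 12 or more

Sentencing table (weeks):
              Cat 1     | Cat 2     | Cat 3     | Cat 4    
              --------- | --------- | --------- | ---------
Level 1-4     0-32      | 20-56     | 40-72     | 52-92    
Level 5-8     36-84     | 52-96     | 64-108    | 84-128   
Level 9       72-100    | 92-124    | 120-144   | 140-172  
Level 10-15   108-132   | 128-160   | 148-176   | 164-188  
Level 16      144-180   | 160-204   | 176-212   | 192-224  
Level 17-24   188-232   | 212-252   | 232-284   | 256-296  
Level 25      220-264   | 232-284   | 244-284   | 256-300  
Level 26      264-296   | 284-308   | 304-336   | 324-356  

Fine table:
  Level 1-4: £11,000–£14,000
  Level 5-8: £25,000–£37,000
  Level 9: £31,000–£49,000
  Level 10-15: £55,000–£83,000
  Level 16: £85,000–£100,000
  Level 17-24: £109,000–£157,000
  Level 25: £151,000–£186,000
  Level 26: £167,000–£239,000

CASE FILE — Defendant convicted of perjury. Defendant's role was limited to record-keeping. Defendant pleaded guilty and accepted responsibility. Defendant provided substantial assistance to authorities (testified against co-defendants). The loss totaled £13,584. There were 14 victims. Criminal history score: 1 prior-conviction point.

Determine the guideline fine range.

£11,000–£14,000

Base offense level for perjury: 8.
A1 applies (level before this adjustment is 8 < 19, so +1): 8 + 1 = 9.
A2 does not apply.
A3 applies: 9 − 1 = 8.
A4 applies: 8 − 3 = 5.
A5 applies: 5 − 2 = 3.
A6 applies: 3 + 1 = 4.
Final offense level: 4.
Level 4 falls in the 1-4 band.
Fine table: Level 1-4 → £11,000–£14,000.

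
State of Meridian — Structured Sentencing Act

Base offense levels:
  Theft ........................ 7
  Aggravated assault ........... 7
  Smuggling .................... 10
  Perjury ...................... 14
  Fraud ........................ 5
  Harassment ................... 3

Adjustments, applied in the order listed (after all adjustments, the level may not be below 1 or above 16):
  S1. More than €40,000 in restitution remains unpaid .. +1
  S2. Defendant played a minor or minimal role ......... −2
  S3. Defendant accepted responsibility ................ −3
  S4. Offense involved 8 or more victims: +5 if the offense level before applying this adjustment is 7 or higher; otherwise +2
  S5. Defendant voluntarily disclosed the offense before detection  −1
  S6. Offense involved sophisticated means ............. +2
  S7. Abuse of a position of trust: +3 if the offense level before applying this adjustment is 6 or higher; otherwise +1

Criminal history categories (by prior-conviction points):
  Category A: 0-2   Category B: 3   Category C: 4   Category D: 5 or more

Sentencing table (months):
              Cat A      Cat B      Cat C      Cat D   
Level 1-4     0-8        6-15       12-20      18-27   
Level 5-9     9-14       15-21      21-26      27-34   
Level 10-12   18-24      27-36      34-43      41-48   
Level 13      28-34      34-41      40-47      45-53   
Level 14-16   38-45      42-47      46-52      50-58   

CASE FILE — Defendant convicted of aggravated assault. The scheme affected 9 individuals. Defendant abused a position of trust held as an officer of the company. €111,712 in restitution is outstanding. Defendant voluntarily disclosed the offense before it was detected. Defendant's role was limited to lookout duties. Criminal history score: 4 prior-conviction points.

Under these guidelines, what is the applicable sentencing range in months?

34-43 months

Base offense level for aggravated assault: 7.
S1 applies: 7 + 1 = 8.
S2 applies: 8 − 2 = 6.
S4 applies (level before this adjustment is 6 < 7, so +2): 6 + 2 = 8.
S5 applies: 8 − 1 = 7.
S6 does not apply.
S7 applies (level before this adjustment is 7 ≥ 6, so +3): 7 + 3 = 10.
Final offense level: 10.
Criminal history: 4 prior points → Category C (4).
Level 10 falls in the 10-12 band.
Grid: Level 10-12 × Category C = 34-43 months.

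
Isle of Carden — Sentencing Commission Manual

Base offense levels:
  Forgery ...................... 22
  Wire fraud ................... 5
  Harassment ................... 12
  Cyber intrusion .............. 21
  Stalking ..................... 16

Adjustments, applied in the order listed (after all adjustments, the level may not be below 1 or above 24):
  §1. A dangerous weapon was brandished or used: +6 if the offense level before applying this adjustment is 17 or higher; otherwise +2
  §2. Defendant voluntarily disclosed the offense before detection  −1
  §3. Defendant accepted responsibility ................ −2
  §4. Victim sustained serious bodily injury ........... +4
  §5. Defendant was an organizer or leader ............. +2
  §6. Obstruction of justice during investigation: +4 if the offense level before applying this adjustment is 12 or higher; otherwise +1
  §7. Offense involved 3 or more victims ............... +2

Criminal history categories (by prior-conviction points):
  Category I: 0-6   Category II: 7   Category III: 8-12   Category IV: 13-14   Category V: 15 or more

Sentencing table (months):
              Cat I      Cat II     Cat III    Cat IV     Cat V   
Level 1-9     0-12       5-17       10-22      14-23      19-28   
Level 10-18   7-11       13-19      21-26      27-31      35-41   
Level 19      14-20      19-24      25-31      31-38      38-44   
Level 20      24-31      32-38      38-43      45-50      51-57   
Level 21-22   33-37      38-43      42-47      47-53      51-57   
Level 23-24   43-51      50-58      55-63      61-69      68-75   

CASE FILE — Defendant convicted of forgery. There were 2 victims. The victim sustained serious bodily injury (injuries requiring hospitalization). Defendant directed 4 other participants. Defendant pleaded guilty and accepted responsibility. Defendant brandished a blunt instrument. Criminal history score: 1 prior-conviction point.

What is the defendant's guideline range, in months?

43-51 months

Base offense level for forgery: 22.
§1 applies (level before this adjustment is 22 ≥ 17, so +6): 22 + 6 = 28.
§2 does not apply.
§3 applies: 28 − 2 = 26.
§4 applies: 26 + 4 = 30.
§5 applies: 30 + 2 = 32.
§6 does not apply.
Level 32 exceeds the maximum of 24; capped at 24.
Final offense level: 24.
Criminal history: 1 prior point → Category I (0-6).
Level 24 falls in the 23-24 band.
Grid: Level 23-24 × Category I = 43-51 months.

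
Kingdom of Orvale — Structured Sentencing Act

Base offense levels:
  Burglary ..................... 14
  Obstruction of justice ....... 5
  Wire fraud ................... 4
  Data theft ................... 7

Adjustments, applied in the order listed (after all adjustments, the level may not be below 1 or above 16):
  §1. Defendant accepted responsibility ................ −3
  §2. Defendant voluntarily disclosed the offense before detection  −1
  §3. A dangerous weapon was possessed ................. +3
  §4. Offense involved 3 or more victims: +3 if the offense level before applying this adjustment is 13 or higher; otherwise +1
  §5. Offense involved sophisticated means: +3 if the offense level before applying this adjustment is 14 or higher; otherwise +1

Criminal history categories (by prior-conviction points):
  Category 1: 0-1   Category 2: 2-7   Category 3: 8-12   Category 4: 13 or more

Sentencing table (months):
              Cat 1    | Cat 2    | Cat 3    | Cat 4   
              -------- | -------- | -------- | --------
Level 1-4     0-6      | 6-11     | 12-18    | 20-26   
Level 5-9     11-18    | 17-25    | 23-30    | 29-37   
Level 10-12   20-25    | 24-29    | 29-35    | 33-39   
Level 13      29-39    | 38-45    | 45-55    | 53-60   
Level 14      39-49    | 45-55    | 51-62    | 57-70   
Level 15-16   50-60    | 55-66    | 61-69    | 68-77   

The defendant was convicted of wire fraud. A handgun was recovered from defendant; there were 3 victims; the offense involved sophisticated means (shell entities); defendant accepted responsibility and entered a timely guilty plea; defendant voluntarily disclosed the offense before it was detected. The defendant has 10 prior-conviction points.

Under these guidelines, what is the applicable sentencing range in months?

23-30 months

Base offense level for wire fraud: 4.
§1 applies: 4 − 3 = 1.
§2 applies: 1 − 1 = 0.
§3 applies: 0 + 3 = 3.
§4 applies (level before this adjustment is 3 < 13, so +1): 3 + 1 = 4.
§5 applies (level before this adjustment is 4 < 14, so +1): 4 + 1 = 5.
Final offense level: 5.
Criminal history: 10 prior points → Category 3 (8-12).
Level 5 falls in the 5-9 band.
Grid: Level 5-9 × Category 3 = 23-30 months.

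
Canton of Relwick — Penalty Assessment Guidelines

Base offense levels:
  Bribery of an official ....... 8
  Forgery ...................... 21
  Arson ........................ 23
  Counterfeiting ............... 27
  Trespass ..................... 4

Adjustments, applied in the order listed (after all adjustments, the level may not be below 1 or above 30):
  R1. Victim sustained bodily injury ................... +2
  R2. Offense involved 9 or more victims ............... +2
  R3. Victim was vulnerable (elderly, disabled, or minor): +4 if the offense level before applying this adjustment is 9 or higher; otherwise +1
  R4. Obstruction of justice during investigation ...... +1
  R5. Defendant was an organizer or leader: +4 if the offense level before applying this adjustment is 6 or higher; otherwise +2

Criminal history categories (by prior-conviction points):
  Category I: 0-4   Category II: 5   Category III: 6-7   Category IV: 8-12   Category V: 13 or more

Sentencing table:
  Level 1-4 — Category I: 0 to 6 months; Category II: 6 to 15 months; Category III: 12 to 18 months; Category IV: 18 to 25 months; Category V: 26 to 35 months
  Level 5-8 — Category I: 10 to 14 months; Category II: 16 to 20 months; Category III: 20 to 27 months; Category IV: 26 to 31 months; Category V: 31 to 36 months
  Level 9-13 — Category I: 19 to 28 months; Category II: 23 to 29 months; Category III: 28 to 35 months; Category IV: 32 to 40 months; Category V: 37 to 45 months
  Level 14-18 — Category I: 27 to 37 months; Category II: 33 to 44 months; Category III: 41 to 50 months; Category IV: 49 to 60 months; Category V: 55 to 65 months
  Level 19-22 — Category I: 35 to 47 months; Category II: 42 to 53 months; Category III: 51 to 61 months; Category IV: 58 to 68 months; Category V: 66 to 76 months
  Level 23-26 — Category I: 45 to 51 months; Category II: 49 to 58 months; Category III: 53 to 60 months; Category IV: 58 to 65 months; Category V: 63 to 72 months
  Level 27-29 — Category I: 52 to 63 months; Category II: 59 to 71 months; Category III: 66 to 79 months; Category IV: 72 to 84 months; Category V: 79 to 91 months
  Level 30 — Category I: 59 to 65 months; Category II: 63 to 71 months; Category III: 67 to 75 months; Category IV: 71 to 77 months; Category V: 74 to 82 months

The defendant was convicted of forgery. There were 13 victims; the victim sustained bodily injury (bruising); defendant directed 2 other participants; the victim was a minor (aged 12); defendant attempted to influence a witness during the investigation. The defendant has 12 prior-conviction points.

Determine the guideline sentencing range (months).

Base offense level for forgery: 21.
R1 applies: 21 + 2 = 23.
R2 applies: 23 + 2 = 25.
R3 applies (level before this adjustment is 25 ≥ 9, so +4): 25 + 4 = 29.
R4 applies: 29 + 1 = 30.
R5 applies (level before this adjustment is 30 ≥ 6, so +4): 30 + 4 = 34.
Level 34 exceeds the maximum of 30; capped at 30.
Final offense level: 30.
Criminal history: 12 prior points → Category IV (8-12).
Level 30 falls in the 30 band.
Grid: Level 30 × Category IV = 71-77 months.

71-77 months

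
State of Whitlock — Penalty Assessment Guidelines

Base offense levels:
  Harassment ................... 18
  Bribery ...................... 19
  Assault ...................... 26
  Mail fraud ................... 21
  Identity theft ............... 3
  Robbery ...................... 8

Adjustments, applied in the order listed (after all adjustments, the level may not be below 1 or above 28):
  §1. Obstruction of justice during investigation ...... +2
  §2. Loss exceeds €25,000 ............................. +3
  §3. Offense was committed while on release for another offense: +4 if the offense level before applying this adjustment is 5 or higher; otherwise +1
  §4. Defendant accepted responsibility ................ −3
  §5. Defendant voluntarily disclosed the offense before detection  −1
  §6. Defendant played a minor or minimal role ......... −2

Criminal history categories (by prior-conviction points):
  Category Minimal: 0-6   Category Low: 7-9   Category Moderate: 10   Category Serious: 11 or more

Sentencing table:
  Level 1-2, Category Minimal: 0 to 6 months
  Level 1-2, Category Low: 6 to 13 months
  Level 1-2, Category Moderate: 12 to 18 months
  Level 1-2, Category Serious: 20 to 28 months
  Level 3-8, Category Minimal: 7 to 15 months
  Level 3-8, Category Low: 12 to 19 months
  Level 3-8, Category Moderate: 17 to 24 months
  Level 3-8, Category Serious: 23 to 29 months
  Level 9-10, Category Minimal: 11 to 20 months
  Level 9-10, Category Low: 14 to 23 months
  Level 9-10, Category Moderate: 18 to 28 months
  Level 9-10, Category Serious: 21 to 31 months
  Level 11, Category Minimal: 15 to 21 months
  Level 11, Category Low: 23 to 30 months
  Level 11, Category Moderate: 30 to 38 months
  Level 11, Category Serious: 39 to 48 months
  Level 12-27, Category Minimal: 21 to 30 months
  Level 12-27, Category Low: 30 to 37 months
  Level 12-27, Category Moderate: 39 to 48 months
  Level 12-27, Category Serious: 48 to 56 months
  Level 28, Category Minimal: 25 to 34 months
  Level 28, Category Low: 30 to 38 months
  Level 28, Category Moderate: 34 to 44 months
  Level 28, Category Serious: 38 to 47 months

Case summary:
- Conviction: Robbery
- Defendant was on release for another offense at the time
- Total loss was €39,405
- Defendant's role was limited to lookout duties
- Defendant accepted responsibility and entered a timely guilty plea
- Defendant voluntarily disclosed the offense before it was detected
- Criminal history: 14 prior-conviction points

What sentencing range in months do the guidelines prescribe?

Base offense level for robbery: 8.
§2 applies: 8 + 3 = 11.
§3 applies (level before this adjustment is 11 ≥ 5, so +4): 11 + 4 = 15.
§4 applies: 15 − 3 = 12.
§5 applies: 12 − 1 = 11.
§6 applies: 11 − 2 = 9.
Final offense level: 9.
Criminal history: 14 prior points → Category Serious (11+).
Level 9 falls in the 9-10 band.
Grid: Level 9-10 × Category Serious = 21-31 months.

21-31 months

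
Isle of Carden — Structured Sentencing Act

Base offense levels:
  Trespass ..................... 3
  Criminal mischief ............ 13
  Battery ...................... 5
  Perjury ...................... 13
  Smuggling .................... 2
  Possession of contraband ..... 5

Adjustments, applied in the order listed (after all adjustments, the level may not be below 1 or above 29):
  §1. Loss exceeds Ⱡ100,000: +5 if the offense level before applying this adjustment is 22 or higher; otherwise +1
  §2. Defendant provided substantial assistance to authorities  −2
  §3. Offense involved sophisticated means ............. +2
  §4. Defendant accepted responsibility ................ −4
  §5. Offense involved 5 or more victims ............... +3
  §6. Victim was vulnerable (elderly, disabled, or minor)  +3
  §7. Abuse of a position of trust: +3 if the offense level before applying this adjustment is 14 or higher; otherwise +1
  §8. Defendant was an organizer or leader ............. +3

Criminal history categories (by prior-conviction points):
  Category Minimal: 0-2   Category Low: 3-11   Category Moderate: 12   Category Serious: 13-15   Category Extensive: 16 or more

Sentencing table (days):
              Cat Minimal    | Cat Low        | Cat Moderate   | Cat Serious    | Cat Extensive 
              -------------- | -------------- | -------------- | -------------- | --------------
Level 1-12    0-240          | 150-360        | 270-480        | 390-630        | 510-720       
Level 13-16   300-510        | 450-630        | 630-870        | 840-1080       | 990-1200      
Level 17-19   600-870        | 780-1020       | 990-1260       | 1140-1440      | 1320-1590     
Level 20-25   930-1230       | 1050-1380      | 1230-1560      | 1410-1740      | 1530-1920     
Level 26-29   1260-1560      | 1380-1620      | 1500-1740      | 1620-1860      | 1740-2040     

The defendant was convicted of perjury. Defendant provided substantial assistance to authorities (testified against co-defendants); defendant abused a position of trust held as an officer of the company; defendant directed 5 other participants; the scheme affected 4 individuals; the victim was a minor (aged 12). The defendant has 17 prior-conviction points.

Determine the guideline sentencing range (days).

Base offense level for perjury: 13.
§2 applies: 13 − 2 = 11.
§3 does not apply.
§4 does not apply.
§5 does not apply.
§6 applies: 11 + 3 = 14.
§7 applies (level before this adjustment is 14 ≥ 14, so +3): 14 + 3 = 17.
§8 applies: 17 + 3 = 20.
Final offense level: 20.
Criminal history: 17 prior points → Category Extensive (16+).
Level 20 falls in the 20-25 band.
Grid: Level 20-25 × Category Extensive = 1530-1920 days.

1530-1920 days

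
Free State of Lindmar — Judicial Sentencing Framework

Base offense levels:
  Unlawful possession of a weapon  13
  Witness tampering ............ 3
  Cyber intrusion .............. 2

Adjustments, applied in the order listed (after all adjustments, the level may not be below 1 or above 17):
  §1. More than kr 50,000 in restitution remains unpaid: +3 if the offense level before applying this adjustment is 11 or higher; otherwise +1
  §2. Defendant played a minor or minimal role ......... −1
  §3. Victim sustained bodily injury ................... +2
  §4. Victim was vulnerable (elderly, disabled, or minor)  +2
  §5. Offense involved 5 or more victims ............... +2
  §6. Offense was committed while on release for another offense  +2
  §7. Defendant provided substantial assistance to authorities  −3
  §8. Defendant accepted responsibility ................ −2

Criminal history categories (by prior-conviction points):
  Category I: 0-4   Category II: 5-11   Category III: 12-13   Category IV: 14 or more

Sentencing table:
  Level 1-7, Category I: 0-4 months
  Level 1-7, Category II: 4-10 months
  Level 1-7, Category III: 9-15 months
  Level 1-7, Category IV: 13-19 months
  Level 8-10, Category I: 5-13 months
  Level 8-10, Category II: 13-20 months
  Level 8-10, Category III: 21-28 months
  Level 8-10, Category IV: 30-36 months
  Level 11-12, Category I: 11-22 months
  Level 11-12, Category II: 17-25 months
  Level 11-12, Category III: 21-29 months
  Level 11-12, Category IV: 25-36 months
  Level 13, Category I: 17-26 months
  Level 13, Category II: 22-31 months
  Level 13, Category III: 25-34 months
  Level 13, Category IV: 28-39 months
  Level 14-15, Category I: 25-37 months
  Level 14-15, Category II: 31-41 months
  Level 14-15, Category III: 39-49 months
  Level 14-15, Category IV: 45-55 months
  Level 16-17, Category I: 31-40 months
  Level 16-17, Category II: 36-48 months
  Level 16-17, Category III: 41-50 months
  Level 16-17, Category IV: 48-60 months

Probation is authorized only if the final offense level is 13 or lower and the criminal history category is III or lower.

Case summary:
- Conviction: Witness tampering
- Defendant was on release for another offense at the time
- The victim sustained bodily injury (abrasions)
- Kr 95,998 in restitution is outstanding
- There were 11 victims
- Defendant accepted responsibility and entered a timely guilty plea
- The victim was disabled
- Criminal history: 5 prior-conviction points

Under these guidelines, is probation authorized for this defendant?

Base offense level for witness tampering: 3.
§1 applies (level before this adjustment is 3 < 11, so +1): 3 + 1 = 4.
§2 does not apply.
§3 applies: 4 + 2 = 6.
§4 applies: 6 + 2 = 8.
§5 applies: 8 + 2 = 10.
§6 applies: 10 + 2 = 12.
§7 does not apply.
§8 applies: 12 − 2 = 10.
Final offense level: 10.
Criminal history: 5 prior points → Category II (5-11).
Level 10 falls in the 8-10 band.
Grid: Level 8-10 × Category II = 13-20 months.
Probation check: level 10 ≤ 13 and category II ≤ III → eligible.

Yes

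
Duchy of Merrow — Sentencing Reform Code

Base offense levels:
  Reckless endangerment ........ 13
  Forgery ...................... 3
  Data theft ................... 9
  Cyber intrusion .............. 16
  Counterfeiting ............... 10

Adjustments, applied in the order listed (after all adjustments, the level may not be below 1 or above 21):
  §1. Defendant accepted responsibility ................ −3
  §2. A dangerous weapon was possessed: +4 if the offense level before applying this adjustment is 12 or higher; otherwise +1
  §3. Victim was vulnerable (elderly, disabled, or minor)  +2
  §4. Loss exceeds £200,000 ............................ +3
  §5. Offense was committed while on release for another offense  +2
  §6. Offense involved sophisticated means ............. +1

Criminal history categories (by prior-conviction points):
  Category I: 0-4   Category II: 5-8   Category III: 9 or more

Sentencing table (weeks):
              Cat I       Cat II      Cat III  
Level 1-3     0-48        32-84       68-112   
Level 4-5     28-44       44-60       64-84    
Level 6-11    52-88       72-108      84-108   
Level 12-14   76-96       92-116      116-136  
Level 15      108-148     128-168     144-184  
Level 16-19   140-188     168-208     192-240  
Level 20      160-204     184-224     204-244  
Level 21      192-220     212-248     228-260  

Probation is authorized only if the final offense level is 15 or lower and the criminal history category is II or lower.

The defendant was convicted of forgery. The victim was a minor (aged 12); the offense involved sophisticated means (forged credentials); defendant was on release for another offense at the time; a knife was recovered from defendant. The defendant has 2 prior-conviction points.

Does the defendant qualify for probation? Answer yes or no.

Yes

Base offense level for forgery: 3.
§2 applies (level before this adjustment is 3 < 12, so +1): 3 + 1 = 4.
§3 applies: 4 + 2 = 6.
§4 does not apply.
§5 applies: 6 + 2 = 8.
§6 applies: 8 + 1 = 9.
Final offense level: 9.
Criminal history: 2 prior points → Category I (0-4).
Level 9 falls in the 6-11 band.
Grid: Level 6-11 × Category I = 52-88 weeks.
Probation check: level 9 ≤ 15 and category I ≤ II → eligible.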